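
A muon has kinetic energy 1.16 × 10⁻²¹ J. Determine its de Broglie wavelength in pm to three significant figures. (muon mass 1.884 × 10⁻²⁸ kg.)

λ = 1000 pm

p = √(2mKE) = √(2 × 1.884 × 10⁻²⁸ × 1.160 × 10⁻²¹) = 6.611 × 10⁻²⁵ kg·m/s.
λ = h/p = 6.626 × 10⁻³⁴ / 6.611 × 10⁻²⁵ = 1.00 × 10⁻⁹ m = 1000 pm.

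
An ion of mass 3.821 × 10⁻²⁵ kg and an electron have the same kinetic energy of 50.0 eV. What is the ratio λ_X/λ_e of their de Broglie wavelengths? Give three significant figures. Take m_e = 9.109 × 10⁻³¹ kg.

At fixed KE, p = √(2mKE) so λ = h/p ∝ 1/√m.
λ_X/λ_e = √(m_e/m_X) = √(9.109 × 10⁻³¹/3.821 × 10⁻²⁵) = √(2.384 × 10⁻⁶) = 1.54 × 10⁻³.

λ_X/λ_e = 1.54 × 10⁻³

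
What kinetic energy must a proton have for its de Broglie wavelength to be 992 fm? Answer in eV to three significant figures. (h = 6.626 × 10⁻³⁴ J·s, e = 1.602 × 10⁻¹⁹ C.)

p = h/λ = 6.626 × 10⁻³⁴ / 9.920 × 10⁻¹³ = 6.679 × 10⁻²² kg·m/s.
KE = p²/(2m) = (6.679 × 10⁻²²)² / (2 × 1.673 × 10⁻²⁷) = 1.333 × 10⁻¹⁶ J = 832 eV.

KE = 832 eV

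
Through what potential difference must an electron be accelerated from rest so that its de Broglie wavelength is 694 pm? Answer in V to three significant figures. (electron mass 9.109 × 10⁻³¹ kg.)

p = h/λ = 6.626 × 10⁻³⁴ / 6.940 × 10⁻¹⁰ = 9.548 × 10⁻²⁵ kg·m/s.
KE = p²/(2m) = 5.004 × 10⁻¹⁹ J.
V = KE/e = 5.004 × 10⁻¹⁹ / (1.602 × 10⁻¹⁹) = 3.12 V.

V = 3.12 V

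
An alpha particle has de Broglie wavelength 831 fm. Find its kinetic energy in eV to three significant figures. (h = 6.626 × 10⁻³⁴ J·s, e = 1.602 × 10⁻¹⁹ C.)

p = h/λ = 6.626 × 10⁻³⁴ / 8.310 × 10⁻¹³ = 7.974 × 10⁻²² kg·m/s.
KE = p²/(2m) = (7.974 × 10⁻²²)² / (2 × 6.645 × 10⁻²⁷) = 4.784 × 10⁻¹⁷ J = 299 eV.

KE = 299 eV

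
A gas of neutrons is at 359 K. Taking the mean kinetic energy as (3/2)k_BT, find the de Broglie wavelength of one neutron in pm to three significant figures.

λ = 133 pm

KE = (3/2)k_BT = 1.5 × 1.381 × 10⁻²³ × 359 = 7.437 × 10⁻²¹ J.
p = √(2mKE) = √(2 × 1.675 × 10⁻²⁷ × 7.437 × 10⁻²¹) = 4.991 × 10⁻²⁴ kg·m/s.
λ = h/p = 1.33 × 10⁻¹⁰ m = 133 pm.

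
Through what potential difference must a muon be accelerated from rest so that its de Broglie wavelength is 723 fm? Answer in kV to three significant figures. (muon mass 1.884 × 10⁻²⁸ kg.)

p = h/λ = 6.626 × 10⁻³⁴ / 7.230 × 10⁻¹³ = 9.165 × 10⁻²² kg·m/s.
KE = p²/(2m) = 2.229 × 10⁻¹⁵ J.
V = KE/e = 2.229 × 10⁻¹⁵ / (1.602 × 10⁻¹⁹) = 13.9 kV.

V = 13.9 kV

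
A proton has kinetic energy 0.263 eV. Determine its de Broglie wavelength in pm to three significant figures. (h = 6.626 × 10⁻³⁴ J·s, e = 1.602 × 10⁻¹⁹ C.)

λ = 55.8 pm

KE = 0.263 eV = 4.213 × 10⁻²⁰ J.
p = √(2mKE) = √(2 × 1.673 × 10⁻²⁷ × 4.213 × 10⁻²⁰) = 1.187 × 10⁻²³ kg·m/s.
λ = h/p = 6.626 × 10⁻³⁴ / 1.187 × 10⁻²³ = 5.58 × 10⁻¹¹ m = 55.8 pm.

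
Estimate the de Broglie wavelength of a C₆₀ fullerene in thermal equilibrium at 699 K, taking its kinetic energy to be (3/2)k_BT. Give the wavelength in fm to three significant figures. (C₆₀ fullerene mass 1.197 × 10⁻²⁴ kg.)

KE = (3/2)k_BT = 1.5 × 1.381 × 10⁻²³ × 699 = 1.448 × 10⁻²⁰ J.
p = √(2mKE) = √(2 × 1.197 × 10⁻²⁴ × 1.448 × 10⁻²⁰) = 1.862 × 10⁻²² kg·m/s.
λ = h/p = 3.56 × 10⁻¹² m = 3560 fm.

λ = 3560 fm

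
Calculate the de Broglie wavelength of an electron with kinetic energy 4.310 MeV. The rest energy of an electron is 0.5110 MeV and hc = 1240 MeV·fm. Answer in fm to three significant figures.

Total energy E = KE + m₀c² = 4.310 + 0.5110 = 4.8210 MeV.
(pc)² = E² − (m₀c²)² = (4.8210)² − (0.5110)² = 22.98 MeV², so pc = 4.794 MeV.
λ = hc/(pc) = 1240 MeV·fm / 4.794 MeV = 259 fm.

λ = 259 fm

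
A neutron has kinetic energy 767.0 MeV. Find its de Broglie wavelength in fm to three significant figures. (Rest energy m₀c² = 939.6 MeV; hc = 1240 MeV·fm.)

λ = 0.870 fm

Total energy E = KE + m₀c² = 767.0 + 939.6 = 1706.6 MeV.
(pc)² = E² − (m₀c²)² = (1706.6)² − (939.6)² = 2.030 × 10⁶ MeV², so pc = 1425 MeV.
λ = hc/(pc) = 1240 MeV·fm / 1425 MeV = 0.870 fm.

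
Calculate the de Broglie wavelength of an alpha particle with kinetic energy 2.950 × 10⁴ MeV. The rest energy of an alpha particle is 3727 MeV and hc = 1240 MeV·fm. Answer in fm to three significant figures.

Total energy E = KE + m₀c² = 2.950 × 10⁴ + 3727 = 33227 MeV.
(pc)² = E² − (m₀c²)² = (33227)² − (3727)² = 1.090 × 10⁹ MeV², so pc = 3.302 × 10⁴ MeV.
λ = hc/(pc) = 1240 MeV·fm / 3.302 × 10⁴ MeV = 0.0376 fm.

λ = 0.0376 fm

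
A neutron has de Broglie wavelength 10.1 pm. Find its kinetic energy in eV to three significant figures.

p = h/λ = 6.626 × 10⁻³⁴ / 1.010 × 10⁻¹¹ = 6.560 × 10⁻²³ kg·m/s.
KE = p²/(2m) = (6.560 × 10⁻²³)² / (2 × 1.675 × 10⁻²⁷) = 1.285 × 10⁻¹⁸ J = 8.02 eV.

KE = 8.02 eV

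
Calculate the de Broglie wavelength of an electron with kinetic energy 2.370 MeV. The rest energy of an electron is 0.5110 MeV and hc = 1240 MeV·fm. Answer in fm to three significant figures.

λ = 437 fm

Total energy E = KE + m₀c² = 2.370 + 0.5110 = 2.8810 MeV.
(pc)² = E² − (m₀c²)² = (2.8810)² − (0.5110)² = 8.039 MeV², so pc = 2.835 MeV.
λ = hc/(pc) = 1240 MeV·fm / 2.835 MeV = 437 fm.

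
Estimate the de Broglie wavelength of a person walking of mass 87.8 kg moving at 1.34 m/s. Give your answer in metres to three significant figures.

p = mv = 87.8 × 1.34 = 1.177 × 10² kg·m/s.
λ = h/p = 6.626 × 10⁻³⁴ / 1.177 × 10² = 5.63 × 10⁻³⁶ m.

λ = 5.63 × 10⁻³⁶ m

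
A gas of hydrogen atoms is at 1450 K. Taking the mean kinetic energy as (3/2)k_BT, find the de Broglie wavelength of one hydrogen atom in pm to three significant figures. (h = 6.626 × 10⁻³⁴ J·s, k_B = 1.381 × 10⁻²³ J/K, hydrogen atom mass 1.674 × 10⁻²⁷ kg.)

λ = 66.1 pm

KE = (3/2)k_BT = 1.5 × 1.381 × 10⁻²³ × 1450 = 3.004 × 10⁻²⁰ J.
p = √(2mKE) = √(2 × 1.674 × 10⁻²⁷ × 3.004 × 10⁻²⁰) = 1.003 × 10⁻²³ kg·m/s.
λ = h/p = 6.61 × 10⁻¹¹ m = 66.1 pm.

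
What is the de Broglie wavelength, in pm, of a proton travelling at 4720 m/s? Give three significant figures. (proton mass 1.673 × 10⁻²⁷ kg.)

λ = 83.9 pm

p = mv = 1.673 × 10⁻²⁷ × 4720 = 7.897 × 10⁻²⁴ kg·m/s.
λ = h/p = 6.626 × 10⁻³⁴ / 7.897 × 10⁻²⁴ = 8.39 × 10⁻¹¹ m = 83.9 pm.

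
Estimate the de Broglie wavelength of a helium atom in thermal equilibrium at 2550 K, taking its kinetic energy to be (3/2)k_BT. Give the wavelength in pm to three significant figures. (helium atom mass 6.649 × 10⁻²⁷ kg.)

λ = 25.0 pm

KE = (3/2)k_BT = 1.5 × 1.381 × 10⁻²³ × 2550 = 5.282 × 10⁻²⁰ J.
p = √(2mKE) = √(2 × 6.649 × 10⁻²⁷ × 5.282 × 10⁻²⁰) = 2.650 × 10⁻²³ kg·m/s.
λ = h/p = 2.50 × 10⁻¹¹ m = 25.0 pm.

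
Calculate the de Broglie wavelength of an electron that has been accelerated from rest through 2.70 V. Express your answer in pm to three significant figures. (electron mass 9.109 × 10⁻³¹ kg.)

KE = eV = 1.602 × 10⁻¹⁹ × 2.700 = 4.325 × 10⁻¹⁹ J.
p = √(2mKE) = √(2 × 9.109 × 10⁻³¹ × 4.325 × 10⁻¹⁹) = 8.877 × 10⁻²⁵ kg·m/s.
λ = h/p = 6.626 × 10⁻³⁴ / 8.877 × 10⁻²⁵ = 7.46 × 10⁻¹⁰ m = 746 pm.

λ = 746 pm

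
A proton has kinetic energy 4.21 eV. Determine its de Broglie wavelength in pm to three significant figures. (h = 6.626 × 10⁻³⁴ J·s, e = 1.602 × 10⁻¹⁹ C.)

KE = 4.21 eV = 6.744 × 10⁻¹⁹ J.
p = √(2mKE) = √(2 × 1.673 × 10⁻²⁷ × 6.744 × 10⁻¹⁹) = 4.750 × 10⁻²³ kg·m/s.
λ = h/p = 6.626 × 10⁻³⁴ / 4.750 × 10⁻²³ = 1.39 × 10⁻¹¹ m = 13.9 pm.

λ = 13.9 pm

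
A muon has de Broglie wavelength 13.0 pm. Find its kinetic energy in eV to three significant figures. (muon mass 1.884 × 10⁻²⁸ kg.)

KE = 43.0 eV

p = h/λ = 6.626 × 10⁻³⁴ / 1.300 × 10⁻¹¹ = 5.097 × 10⁻²³ kg·m/s.
KE = p²/(2m) = (5.097 × 10⁻²³)² / (2 × 1.884 × 10⁻²⁸) = 6.895 × 10⁻¹⁸ J = 43.0 eV.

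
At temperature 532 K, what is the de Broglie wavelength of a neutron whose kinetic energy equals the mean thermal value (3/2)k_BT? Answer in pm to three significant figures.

KE = (3/2)k_BT = 1.5 × 1.381 × 10⁻²³ × 532 = 1.102 × 10⁻²⁰ J.
p = √(2mKE) = √(2 × 1.675 × 10⁻²⁷ × 1.102 × 10⁻²⁰) = 6.076 × 10⁻²⁴ kg·m/s.
λ = h/p = 1.09 × 10⁻¹⁰ m = 109 pm.

λ = 109 pm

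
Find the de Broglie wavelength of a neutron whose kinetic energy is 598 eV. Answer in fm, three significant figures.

λ = 1170 fm

KE = 598 eV = 9.580 × 10⁻¹⁷ J.
p = √(2mKE) = √(2 × 1.675 × 10⁻²⁷ × 9.580 × 10⁻¹⁷) = 5.665 × 10⁻²² kg·m/s.
λ = h/p = 6.626 × 10⁻³⁴ / 5.665 × 10⁻²² = 1.17 × 10⁻¹² m = 1170 fm.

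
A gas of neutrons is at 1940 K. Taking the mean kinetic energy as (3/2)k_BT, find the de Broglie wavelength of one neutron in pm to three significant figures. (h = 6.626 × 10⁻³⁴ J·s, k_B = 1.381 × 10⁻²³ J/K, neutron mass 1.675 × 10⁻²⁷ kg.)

KE = (3/2)k_BT = 1.5 × 1.381 × 10⁻²³ × 1940 = 4.019 × 10⁻²⁰ J.
p = √(2mKE) = √(2 × 1.675 × 10⁻²⁷ × 4.019 × 10⁻²⁰) = 1.160 × 10⁻²³ kg·m/s.
λ = h/p = 5.71 × 10⁻¹¹ m = 57.1 pm.

λ = 57.1 pm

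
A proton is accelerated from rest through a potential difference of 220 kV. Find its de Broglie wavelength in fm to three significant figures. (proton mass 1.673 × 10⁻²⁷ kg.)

λ = 61.0 fm

KE = eV = 1.602 × 10⁻¹⁹ × 2.200 × 10⁵ = 3.524 × 10⁻¹⁴ J.
p = √(2mKE) = √(2 × 1.673 × 10⁻²⁷ × 3.524 × 10⁻¹⁴) = 1.086 × 10⁻²⁰ kg·m/s.
λ = h/p = 6.626 × 10⁻³⁴ / 1.086 × 10⁻²⁰ = 6.10 × 10⁻¹⁴ m = 61.0 fm.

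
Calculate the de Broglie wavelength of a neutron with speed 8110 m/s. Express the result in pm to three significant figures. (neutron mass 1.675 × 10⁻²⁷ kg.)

λ = 48.8 pm

p = mv = 1.675 × 10⁻²⁷ × 8110 = 1.358 × 10⁻²³ kg·m/s.
λ = h/p = 6.626 × 10⁻³⁴ / 1.358 × 10⁻²³ = 4.88 × 10⁻¹¹ m = 48.8 pm.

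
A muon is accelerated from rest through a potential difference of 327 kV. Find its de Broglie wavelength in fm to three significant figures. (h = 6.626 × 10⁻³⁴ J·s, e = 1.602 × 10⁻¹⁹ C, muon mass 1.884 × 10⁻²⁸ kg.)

λ = 149 fm

KE = eV = 1.602 × 10⁻¹⁹ × 3.270 × 10⁵ = 5.239 × 10⁻¹⁴ J.
p = √(2mKE) = √(2 × 1.884 × 10⁻²⁸ × 5.239 × 10⁻¹⁴) = 4.443 × 10⁻²¹ kg·m/s.
λ = h/p = 6.626 × 10⁻³⁴ / 4.443 × 10⁻²¹ = 1.49 × 10⁻¹³ m = 149 fm.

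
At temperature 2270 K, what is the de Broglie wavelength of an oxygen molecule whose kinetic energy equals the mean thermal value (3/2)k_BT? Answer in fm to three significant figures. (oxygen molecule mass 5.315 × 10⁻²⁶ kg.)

KE = (3/2)k_BT = 1.5 × 1.381 × 10⁻²³ × 2270 = 4.702 × 10⁻²⁰ J.
p = √(2mKE) = √(2 × 5.315 × 10⁻²⁶ × 4.702 × 10⁻²⁰) = 7.070 × 10⁻²³ kg·m/s.
λ = h/p = 9.37 × 10⁻¹² m = 9370 fm.

λ = 9370 fm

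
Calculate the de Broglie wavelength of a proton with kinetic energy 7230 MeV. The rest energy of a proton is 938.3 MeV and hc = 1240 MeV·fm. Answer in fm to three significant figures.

λ = 0.153 fm

Total energy E = KE + m₀c² = 7230 + 938.3 = 8168.3 MeV.
(pc)² = E² − (m₀c²)² = (8168.3)² − (938.3)² = 6.584 × 10⁷ MeV², so pc = 8114 MeV.
λ = hc/(pc) = 1240 MeV·fm / 8114 MeV = 0.153 fm.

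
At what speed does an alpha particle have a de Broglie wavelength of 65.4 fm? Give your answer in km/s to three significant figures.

v = 1520 km/s

p = h/λ = 6.626 × 10⁻³⁴ / 6.540 × 10⁻¹⁴ = 1.013 × 10⁻²⁰ kg·m/s.
v = p/m = 1.013 × 10⁻²⁰ / 6.645 × 10⁻²⁷ = 1.52 × 10⁶ m/s = 1520 km/s.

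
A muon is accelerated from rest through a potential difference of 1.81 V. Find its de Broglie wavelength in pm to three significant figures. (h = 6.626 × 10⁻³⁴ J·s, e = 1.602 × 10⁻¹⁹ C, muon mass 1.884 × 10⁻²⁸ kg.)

λ = 63.4 pm

KE = eV = 1.602 × 10⁻¹⁹ × 1.810 = 2.900 × 10⁻¹⁹ J.
p = √(2mKE) = √(2 × 1.884 × 10⁻²⁸ × 2.900 × 10⁻¹⁹) = 1.045 × 10⁻²³ kg·m/s.
λ = h/p = 6.626 × 10⁻³⁴ / 1.045 × 10⁻²³ = 6.34 × 10⁻¹¹ m = 63.4 pm.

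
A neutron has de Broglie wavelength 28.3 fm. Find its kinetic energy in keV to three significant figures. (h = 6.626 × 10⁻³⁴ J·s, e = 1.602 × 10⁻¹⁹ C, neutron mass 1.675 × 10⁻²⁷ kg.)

p = h/λ = 6.626 × 10⁻³⁴ / 2.830 × 10⁻¹⁴ = 2.341 × 10⁻²⁰ kg·m/s.
KE = p²/(2m) = (2.341 × 10⁻²⁰)² / (2 × 1.675 × 10⁻²⁷) = 1.636 × 10⁻¹³ J = 1020 keV.

KE = 1020 keV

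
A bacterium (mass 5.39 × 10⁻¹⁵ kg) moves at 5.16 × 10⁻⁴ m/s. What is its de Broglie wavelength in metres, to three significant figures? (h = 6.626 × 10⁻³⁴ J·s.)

λ = 2.38 × 10⁻¹⁶ m

p = mv = 5.39 × 10⁻¹⁵ × 5.16 × 10⁻⁴ = 2.781 × 10⁻¹⁸ kg·m/s.
λ = h/p = 6.626 × 10⁻³⁴ / 2.781 × 10⁻¹⁸ = 2.38 × 10⁻¹⁶ m.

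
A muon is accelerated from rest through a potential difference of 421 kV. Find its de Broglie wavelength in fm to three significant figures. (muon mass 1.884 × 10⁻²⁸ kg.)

KE = eV = 1.602 × 10⁻¹⁹ × 4.210 × 10⁵ = 6.744 × 10⁻¹⁴ J.
p = √(2mKE) = √(2 × 1.884 × 10⁻²⁸ × 6.744 × 10⁻¹⁴) = 5.041 × 10⁻²¹ kg·m/s.
λ = h/p = 6.626 × 10⁻³⁴ / 5.041 × 10⁻²¹ = 1.31 × 10⁻¹³ m = 131 fm.

λ = 131 fm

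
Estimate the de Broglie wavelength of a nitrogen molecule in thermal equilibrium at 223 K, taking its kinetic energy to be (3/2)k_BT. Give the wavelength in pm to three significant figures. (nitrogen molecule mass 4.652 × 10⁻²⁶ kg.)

λ = 32.0 pm

KE = (3/2)k_BT = 1.5 × 1.381 × 10⁻²³ × 223 = 4.619 × 10⁻²¹ J.
p = √(2mKE) = √(2 × 4.652 × 10⁻²⁶ × 4.619 × 10⁻²¹) = 2.073 × 10⁻²³ kg·m/s.
λ = h/p = 3.20 × 10⁻¹¹ m = 32.0 pm.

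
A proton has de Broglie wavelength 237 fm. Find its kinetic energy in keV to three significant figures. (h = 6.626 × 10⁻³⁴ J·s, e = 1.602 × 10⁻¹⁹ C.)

p = h/λ = 6.626 × 10⁻³⁴ / 2.370 × 10⁻¹³ = 2.796 × 10⁻²¹ kg·m/s.
KE = p²/(2m) = (2.796 × 10⁻²¹)² / (2 × 1.673 × 10⁻²⁷) = 2.336 × 10⁻¹⁵ J = 14.6 keV.

KE = 14.6 keV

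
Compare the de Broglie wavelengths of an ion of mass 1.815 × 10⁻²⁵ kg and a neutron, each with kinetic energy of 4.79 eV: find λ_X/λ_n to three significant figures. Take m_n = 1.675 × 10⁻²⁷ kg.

At fixed KE, p = √(2mKE) so λ = h/p ∝ 1/√m.
λ_X/λ_n = √(m_n/m_X) = √(1.675 × 10⁻²⁷/1.815 × 10⁻²⁵) = √(9.229 × 10⁻³) = 0.0961.

λ_X/λ_n = 0.0961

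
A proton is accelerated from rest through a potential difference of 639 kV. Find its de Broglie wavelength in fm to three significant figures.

KE = eV = 1.602 × 10⁻¹⁹ × 6.390 × 10⁵ = 1.024 × 10⁻¹³ J.
p = √(2mKE) = √(2 × 1.673 × 10⁻²⁷ × 1.024 × 10⁻¹³) = 1.851 × 10⁻²⁰ kg·m/s.
λ = h/p = 6.626 × 10⁻³⁴ / 1.851 × 10⁻²⁰ = 3.58 × 10⁻¹⁴ m = 35.8 fm.

λ = 35.8 fm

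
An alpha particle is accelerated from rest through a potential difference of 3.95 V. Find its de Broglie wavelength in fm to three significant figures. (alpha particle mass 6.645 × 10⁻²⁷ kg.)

λ = 5110 fm

KE = 2eV = 2 × 1.602 × 10⁻¹⁹ × 3.950 = 1.266 × 10⁻¹⁸ J.
p = √(2mKE) = √(2 × 6.645 × 10⁻²⁷ × 1.266 × 10⁻¹⁸) = 1.297 × 10⁻²² kg·m/s.
λ = h/p = 6.626 × 10⁻³⁴ / 1.297 × 10⁻²² = 5.11 × 10⁻¹² m = 5110 fm.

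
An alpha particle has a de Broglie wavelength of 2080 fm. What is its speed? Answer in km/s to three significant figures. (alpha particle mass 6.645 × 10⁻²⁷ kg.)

v = 47.9 km/s

p = h/λ = 6.626 × 10⁻³⁴ / 2.080 × 10⁻¹² = 3.186 × 10⁻²² kg·m/s.
v = p/m = 3.186 × 10⁻²² / 6.645 × 10⁻²⁷ = 4.79 × 10⁴ m/s = 47.9 km/s.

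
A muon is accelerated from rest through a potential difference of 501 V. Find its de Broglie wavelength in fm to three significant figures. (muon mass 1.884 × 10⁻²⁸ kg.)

KE = eV = 1.602 × 10⁻¹⁹ × 501.0 = 8.026 × 10⁻¹⁷ J.
p = √(2mKE) = √(2 × 1.884 × 10⁻²⁸ × 8.026 × 10⁻¹⁷) = 1.739 × 10⁻²² kg·m/s.
λ = h/p = 6.626 × 10⁻³⁴ / 1.739 × 10⁻²² = 3.81 × 10⁻¹² m = 3810 fm.

λ = 3810 fm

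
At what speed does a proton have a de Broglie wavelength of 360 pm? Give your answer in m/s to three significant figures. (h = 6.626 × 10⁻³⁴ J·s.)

p = h/λ = 6.626 × 10⁻³⁴ / 3.600 × 10⁻¹⁰ = 1.841 × 10⁻²⁴ kg·m/s.
v = p/m = 1.841 × 10⁻²⁴ / 1.673 × 10⁻²⁷ = 1.10 × 10³ m/s = 1100 m/s.

v = 1100 m/s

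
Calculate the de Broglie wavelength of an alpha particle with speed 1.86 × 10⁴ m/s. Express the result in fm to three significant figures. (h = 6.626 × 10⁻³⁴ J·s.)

p = mv = 6.645 × 10⁻²⁷ × 1.86 × 10⁴ = 1.236 × 10⁻²² kg·m/s.
λ = h/p = 6.626 × 10⁻³⁴ / 1.236 × 10⁻²² = 5.36 × 10⁻¹² m = 5360 fm.

λ = 5360 fm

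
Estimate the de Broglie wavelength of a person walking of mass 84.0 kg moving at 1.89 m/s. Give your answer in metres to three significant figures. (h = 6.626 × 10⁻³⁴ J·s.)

λ = 4.17 × 10⁻³⁶ m

p = mv = 84.0 × 1.89 = 1.588 × 10² kg·m/s.
λ = h/p = 6.626 × 10⁻³⁴ / 1.588 × 10² = 4.17 × 10⁻³⁶ m.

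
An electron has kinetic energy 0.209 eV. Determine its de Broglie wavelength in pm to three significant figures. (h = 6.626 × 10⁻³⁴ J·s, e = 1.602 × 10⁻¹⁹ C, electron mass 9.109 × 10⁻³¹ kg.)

λ = 2680 pm

KE = 0.209 eV = 3.348 × 10⁻²⁰ J.
p = √(2mKE) = √(2 × 9.109 × 10⁻³¹ × 3.348 × 10⁻²⁰) = 2.470 × 10⁻²⁵ kg·m/s.
λ = h/p = 6.626 × 10⁻³⁴ / 2.470 × 10⁻²⁵ = 2.68 × 10⁻⁹ m = 2680 pm.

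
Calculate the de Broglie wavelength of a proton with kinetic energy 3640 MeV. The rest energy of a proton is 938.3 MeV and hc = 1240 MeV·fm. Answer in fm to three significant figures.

λ = 0.277 fm

Total energy E = KE + m₀c² = 3640 + 938.3 = 4578.3 MeV.
(pc)² = E² − (m₀c²)² = (4578.3)² − (938.3)² = 2.008 × 10⁷ MeV², so pc = 4481 MeV.
λ = hc/(pc) = 1240 MeV·fm / 4481 MeV = 0.277 fm.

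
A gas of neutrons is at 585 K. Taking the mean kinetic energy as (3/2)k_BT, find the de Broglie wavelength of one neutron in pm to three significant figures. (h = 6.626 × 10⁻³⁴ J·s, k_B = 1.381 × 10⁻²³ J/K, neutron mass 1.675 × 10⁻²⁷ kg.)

λ = 104 pm

KE = (3/2)k_BT = 1.5 × 1.381 × 10⁻²³ × 585 = 1.212 × 10⁻²⁰ J.
p = √(2mKE) = √(2 × 1.675 × 10⁻²⁷ × 1.212 × 10⁻²⁰) = 6.372 × 10⁻²⁴ kg·m/s.
λ = h/p = 1.04 × 10⁻¹⁰ m = 104 pm.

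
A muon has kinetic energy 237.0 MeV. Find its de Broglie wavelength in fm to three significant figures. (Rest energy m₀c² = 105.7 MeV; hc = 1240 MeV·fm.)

Total energy E = KE + m₀c² = 237.0 + 105.7 = 342.7 MeV.
(pc)² = E² − (m₀c²)² = (342.7)² − (105.7)² = 1.063 × 10⁵ MeV², so pc = 326.0 MeV.
λ = hc/(pc) = 1240 MeV·fm / 326.0 MeV = 3.80 fm.

λ = 3.80 fm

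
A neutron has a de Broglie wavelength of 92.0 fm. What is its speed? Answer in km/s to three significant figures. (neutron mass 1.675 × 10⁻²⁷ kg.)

v = 4300 km/s

p = h/λ = 6.626 × 10⁻³⁴ / 9.200 × 10⁻¹⁴ = 7.202 × 10⁻²¹ kg·m/s.
v = p/m = 7.202 × 10⁻²¹ / 1.675 × 10⁻²⁷ = 4.30 × 10⁶ m/s = 4300 km/s.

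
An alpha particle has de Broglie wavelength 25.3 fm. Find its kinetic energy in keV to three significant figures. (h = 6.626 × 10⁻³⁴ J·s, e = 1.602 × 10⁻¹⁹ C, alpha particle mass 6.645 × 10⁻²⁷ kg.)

p = h/λ = 6.626 × 10⁻³⁴ / 2.530 × 10⁻¹⁴ = 2.619 × 10⁻²⁰ kg·m/s.
KE = p²/(2m) = (2.619 × 10⁻²⁰)² / (2 × 6.645 × 10⁻²⁷) = 5.161 × 10⁻¹⁴ J = 322 keV.

KE = 322 keV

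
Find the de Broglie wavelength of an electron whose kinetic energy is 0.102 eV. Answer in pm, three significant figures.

λ = 3840 pm

KE = 0.102 eV = 1.634 × 10⁻²⁰ J.
p = √(2mKE) = √(2 × 9.109 × 10⁻³¹ × 1.634 × 10⁻²⁰) = 1.725 × 10⁻²⁵ kg·m/s.
λ = h/p = 6.626 × 10⁻³⁴ / 1.725 × 10⁻²⁵ = 3.84 × 10⁻⁹ m = 3840 pm.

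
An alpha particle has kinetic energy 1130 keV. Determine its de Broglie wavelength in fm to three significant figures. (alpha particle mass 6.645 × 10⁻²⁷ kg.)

KE = 1130 keV = 1.810 × 10⁻¹³ J.
p = √(2mKE) = √(2 × 6.645 × 10⁻²⁷ × 1.810 × 10⁻¹³) = 4.905 × 10⁻²⁰ kg·m/s.
λ = h/p = 6.626 × 10⁻³⁴ / 4.905 × 10⁻²⁰ = 1.35 × 10⁻¹⁴ m = 13.5 fm.

λ = 13.5 fm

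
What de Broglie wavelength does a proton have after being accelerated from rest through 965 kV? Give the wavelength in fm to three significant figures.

KE = eV = 1.602 × 10⁻¹⁹ × 9.650 × 10⁵ = 1.546 × 10⁻¹³ J.
p = √(2mKE) = √(2 × 1.673 × 10⁻²⁷ × 1.546 × 10⁻¹³) = 2.274 × 10⁻²⁰ kg·m/s.
λ = h/p = 6.626 × 10⁻³⁴ / 2.274 × 10⁻²⁰ = 2.91 × 10⁻¹⁴ m = 29.1 fm.

λ = 29.1 fm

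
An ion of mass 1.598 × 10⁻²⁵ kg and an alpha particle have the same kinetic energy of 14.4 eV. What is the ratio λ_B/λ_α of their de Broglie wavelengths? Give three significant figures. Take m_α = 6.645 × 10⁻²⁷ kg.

At fixed KE, p = √(2mKE) so λ = h/p ∝ 1/√m.
λ_B/λ_α = √(m_α/m_B) = √(6.645 × 10⁻²⁷/1.598 × 10⁻²⁵) = √(0.04158) = 0.204.

λ_B/λ_α = 0.204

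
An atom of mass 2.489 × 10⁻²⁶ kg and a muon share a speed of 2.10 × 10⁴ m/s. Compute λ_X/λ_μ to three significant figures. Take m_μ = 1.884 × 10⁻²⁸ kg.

λ_X/λ_μ = 7.57 × 10⁻³

At fixed v, p = mv so λ = h/(mv) ∝ 1/m.
λ_X/λ_μ = m_μ/m_X = 1.884 × 10⁻²⁸/2.489 × 10⁻²⁶ = 7.57 × 10⁻³.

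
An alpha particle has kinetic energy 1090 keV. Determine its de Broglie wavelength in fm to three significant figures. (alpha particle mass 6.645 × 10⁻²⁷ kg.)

λ = 13.8 fm

KE = 1090 keV = 1.746 × 10⁻¹³ J.
p = √(2mKE) = √(2 × 6.645 × 10⁻²⁷ × 1.746 × 10⁻¹³) = 4.817 × 10⁻²⁰ kg·m/s.
λ = h/p = 6.626 × 10⁻³⁴ / 4.817 × 10⁻²⁰ = 1.38 × 10⁻¹⁴ m = 13.8 fm.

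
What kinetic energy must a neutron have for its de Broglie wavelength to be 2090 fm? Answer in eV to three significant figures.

KE = 187 eV

p = h/λ = 6.626 × 10⁻³⁴ / 2.090 × 10⁻¹² = 3.170 × 10⁻²² kg·m/s.
KE = p²/(2m) = (3.170 × 10⁻²²)² / (2 × 1.675 × 10⁻²⁷) = 3.000 × 10⁻¹⁷ J = 187 eV.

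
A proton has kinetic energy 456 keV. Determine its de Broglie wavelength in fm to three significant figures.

KE = 456 keV = 7.305 × 10⁻¹⁴ J.
p = √(2mKE) = √(2 × 1.673 × 10⁻²⁷ × 7.305 × 10⁻¹⁴) = 1.563 × 10⁻²⁰ kg·m/s.
λ = h/p = 6.626 × 10⁻³⁴ / 1.563 × 10⁻²⁰ = 4.24 × 10⁻¹⁴ m = 42.4 fm.

λ = 42.4 fm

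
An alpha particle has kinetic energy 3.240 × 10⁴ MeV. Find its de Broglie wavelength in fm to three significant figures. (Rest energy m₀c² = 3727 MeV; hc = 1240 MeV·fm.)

λ = 0.0345 fm

Total energy E = KE + m₀c² = 3.240 × 10⁴ + 3727 = 36127 MeV.
(pc)² = E² − (m₀c²)² = (36127)² − (3727)² = 1.291 × 10⁹ MeV², so pc = 3.593 × 10⁴ MeV.
λ = hc/(pc) = 1240 MeV·fm / 3.593 × 10⁴ MeV = 0.0345 fm.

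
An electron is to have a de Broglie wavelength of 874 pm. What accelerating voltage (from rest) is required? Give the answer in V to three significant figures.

p = h/λ = 6.626 × 10⁻³⁴ / 8.740 × 10⁻¹⁰ = 7.581 × 10⁻²⁵ kg·m/s.
KE = p²/(2m) = 3.155 × 10⁻¹⁹ J.
V = KE/e = 3.155 × 10⁻¹⁹ / (1.602 × 10⁻¹⁹) = 1.97 V.

V = 1.97 V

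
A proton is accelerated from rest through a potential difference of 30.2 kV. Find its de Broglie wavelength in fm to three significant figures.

λ = 165 fm

KE = eV = 1.602 × 10⁻¹⁹ × 3.020 × 10⁴ = 4.838 × 10⁻¹⁵ J.
p = √(2mKE) = √(2 × 1.673 × 10⁻²⁷ × 4.838 × 10⁻¹⁵) = 4.023 × 10⁻²¹ kg·m/s.
λ = h/p = 6.626 × 10⁻³⁴ / 4.023 × 10⁻²¹ = 1.65 × 10⁻¹³ m = 165 fm.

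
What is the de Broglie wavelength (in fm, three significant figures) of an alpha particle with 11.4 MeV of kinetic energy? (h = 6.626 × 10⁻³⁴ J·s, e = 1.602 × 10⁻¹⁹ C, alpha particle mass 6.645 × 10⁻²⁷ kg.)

λ = 4.25 fm

KE = 11.4 MeV = 1.826 × 10⁻¹² J.
p = √(2mKE) = √(2 × 6.645 × 10⁻²⁷ × 1.826 × 10⁻¹²) = 1.558 × 10⁻¹⁹ kg·m/s.
λ = h/p = 6.626 × 10⁻³⁴ / 1.558 × 10⁻¹⁹ = 4.25 × 10⁻¹⁵ m = 4.25 fm.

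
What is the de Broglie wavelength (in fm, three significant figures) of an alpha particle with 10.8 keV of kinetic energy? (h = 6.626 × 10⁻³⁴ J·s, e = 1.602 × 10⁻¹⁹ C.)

KE = 10.8 keV = 1.730 × 10⁻¹⁵ J.
p = √(2mKE) = √(2 × 6.645 × 10⁻²⁷ × 1.730 × 10⁻¹⁵) = 4.795 × 10⁻²¹ kg·m/s.
λ = h/p = 6.626 × 10⁻³⁴ / 4.795 × 10⁻²¹ = 1.38 × 10⁻¹³ m = 138 fm.

λ = 138 fm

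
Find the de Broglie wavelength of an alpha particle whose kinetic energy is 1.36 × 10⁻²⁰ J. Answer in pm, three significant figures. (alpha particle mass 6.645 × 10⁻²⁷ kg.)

λ = 49.3 pm

p = √(2mKE) = √(2 × 6.645 × 10⁻²⁷ × 1.360 × 10⁻²⁰) = 1.344 × 10⁻²³ kg·m/s.
λ = h/p = 6.626 × 10⁻³⁴ / 1.344 × 10⁻²³ = 4.93 × 10⁻¹¹ m = 49.3 pm.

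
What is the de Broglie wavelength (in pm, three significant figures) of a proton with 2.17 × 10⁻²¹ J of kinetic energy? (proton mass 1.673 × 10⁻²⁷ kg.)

p = √(2mKE) = √(2 × 1.673 × 10⁻²⁷ × 2.170 × 10⁻²¹) = 2.695 × 10⁻²⁴ kg·m/s.
λ = h/p = 6.626 × 10⁻³⁴ / 2.695 × 10⁻²⁴ = 2.46 × 10⁻¹⁰ m = 246 pm.

λ = 246 pm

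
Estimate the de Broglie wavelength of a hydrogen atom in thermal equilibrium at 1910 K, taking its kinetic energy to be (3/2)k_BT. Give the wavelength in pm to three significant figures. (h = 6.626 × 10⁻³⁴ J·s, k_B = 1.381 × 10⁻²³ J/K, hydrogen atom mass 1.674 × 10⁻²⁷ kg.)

λ = 57.6 pm

KE = (3/2)k_BT = 1.5 × 1.381 × 10⁻²³ × 1910 = 3.957 × 10⁻²⁰ J.
p = √(2mKE) = √(2 × 1.674 × 10⁻²⁷ × 3.957 × 10⁻²⁰) = 1.151 × 10⁻²³ kg·m/s.
λ = h/p = 5.76 × 10⁻¹¹ m = 57.6 pm.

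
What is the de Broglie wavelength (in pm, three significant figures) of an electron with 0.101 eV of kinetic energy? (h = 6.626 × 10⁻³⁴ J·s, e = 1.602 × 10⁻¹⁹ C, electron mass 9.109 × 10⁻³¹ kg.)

KE = 0.101 eV = 1.618 × 10⁻²⁰ J.
p = √(2mKE) = √(2 × 9.109 × 10⁻³¹ × 1.618 × 10⁻²⁰) = 1.717 × 10⁻²⁵ kg·m/s.
λ = h/p = 6.626 × 10⁻³⁴ / 1.717 × 10⁻²⁵ = 3.86 × 10⁻⁹ m = 3860 pm.

λ = 3860 pm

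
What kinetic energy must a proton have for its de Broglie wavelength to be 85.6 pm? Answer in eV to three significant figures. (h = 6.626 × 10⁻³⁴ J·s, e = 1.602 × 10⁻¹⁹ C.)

p = h/λ = 6.626 × 10⁻³⁴ / 8.560 × 10⁻¹¹ = 7.741 × 10⁻²⁴ kg·m/s.
KE = p²/(2m) = (7.741 × 10⁻²⁴)² / (2 × 1.673 × 10⁻²⁷) = 1.791 × 10⁻²⁰ J = 0.112 eV.

KE = 0.112 eV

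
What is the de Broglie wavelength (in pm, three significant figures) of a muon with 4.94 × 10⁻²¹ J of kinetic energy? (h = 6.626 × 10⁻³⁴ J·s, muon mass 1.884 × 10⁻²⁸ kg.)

p = √(2mKE) = √(2 × 1.884 × 10⁻²⁸ × 4.940 × 10⁻²¹) = 1.364 × 10⁻²⁴ kg·m/s.
λ = h/p = 6.626 × 10⁻³⁴ / 1.364 × 10⁻²⁴ = 4.86 × 10⁻¹⁰ m = 486 pm.

λ = 486 pm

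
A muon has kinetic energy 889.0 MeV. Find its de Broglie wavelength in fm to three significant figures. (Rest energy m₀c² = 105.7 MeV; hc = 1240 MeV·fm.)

Total energy E = KE + m₀c² = 889.0 + 105.7 = 994.7 MeV.
(pc)² = E² − (m₀c²)² = (994.7)² − (105.7)² = 9.783 × 10⁵ MeV², so pc = 989.1 MeV.
λ = hc/(pc) = 1240 MeV·fm / 989.1 MeV = 1.25 fm.

λ = 1.25 fm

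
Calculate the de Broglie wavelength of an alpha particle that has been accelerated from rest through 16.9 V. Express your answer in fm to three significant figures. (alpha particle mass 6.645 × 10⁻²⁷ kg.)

KE = 2eV = 2 × 1.602 × 10⁻¹⁹ × 16.90 = 5.415 × 10⁻¹⁸ J.
p = √(2mKE) = √(2 × 6.645 × 10⁻²⁷ × 5.415 × 10⁻¹⁸) = 2.683 × 10⁻²² kg·m/s.
λ = h/p = 6.626 × 10⁻³⁴ / 2.683 × 10⁻²² = 2.47 × 10⁻¹² m = 2470 fm.

λ = 2470 fm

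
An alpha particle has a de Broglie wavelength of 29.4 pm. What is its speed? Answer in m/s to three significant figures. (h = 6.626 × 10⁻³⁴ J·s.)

p = h/λ = 6.626 × 10⁻³⁴ / 2.940 × 10⁻¹¹ = 2.254 × 10⁻²³ kg·m/s.
v = p/m = 2.254 × 10⁻²³ / 6.645 × 10⁻²⁷ = 3.39 × 10³ m/s = 3390 m/s.

v = 3390 m/s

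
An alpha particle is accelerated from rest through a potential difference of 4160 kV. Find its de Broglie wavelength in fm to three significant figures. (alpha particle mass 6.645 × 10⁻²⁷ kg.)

KE = 2eV = 2 × 1.602 × 10⁻¹⁹ × 4.160 × 10⁶ = 1.333 × 10⁻¹² J.
p = √(2mKE) = √(2 × 6.645 × 10⁻²⁷ × 1.333 × 10⁻¹²) = 1.331 × 10⁻¹⁹ kg·m/s.
λ = h/p = 6.626 × 10⁻³⁴ / 1.331 × 10⁻¹⁹ = 4.98 × 10⁻¹⁵ m = 4.98 fm.

λ = 4.98 fm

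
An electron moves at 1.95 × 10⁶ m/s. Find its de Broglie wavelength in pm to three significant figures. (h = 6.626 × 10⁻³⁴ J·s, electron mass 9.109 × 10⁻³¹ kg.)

λ = 373 pm

p = mv = 9.109 × 10⁻³¹ × 1.95 × 10⁶ = 1.776 × 10⁻²⁴ kg·m/s.
λ = h/p = 6.626 × 10⁻³⁴ / 1.776 × 10⁻²⁴ = 3.73 × 10⁻¹⁰ m = 373 pm.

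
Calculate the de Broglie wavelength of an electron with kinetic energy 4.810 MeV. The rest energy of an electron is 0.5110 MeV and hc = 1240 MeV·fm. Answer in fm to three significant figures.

λ = 234 fm

Total energy E = KE + m₀c² = 4.810 + 0.5110 = 5.3210 MeV.
(pc)² = E² − (m₀c²)² = (5.3210)² − (0.5110)² = 28.05 MeV², so pc = 5.296 MeV.
λ = hc/(pc) = 1240 MeV·fm / 5.296 MeV = 234 fm.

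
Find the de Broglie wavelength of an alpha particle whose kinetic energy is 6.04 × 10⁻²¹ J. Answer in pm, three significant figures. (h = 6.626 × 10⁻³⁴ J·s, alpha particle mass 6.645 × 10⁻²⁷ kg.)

λ = 74.0 pm

p = √(2mKE) = √(2 × 6.645 × 10⁻²⁷ × 6.040 × 10⁻²¹) = 8.959 × 10⁻²⁴ kg·m/s.
λ = h/p = 6.626 × 10⁻³⁴ / 8.959 × 10⁻²⁴ = 7.40 × 10⁻¹¹ m = 74.0 pm.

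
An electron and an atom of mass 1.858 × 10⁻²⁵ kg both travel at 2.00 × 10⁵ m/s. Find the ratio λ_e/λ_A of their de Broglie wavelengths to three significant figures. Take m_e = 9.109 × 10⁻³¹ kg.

At fixed v, p = mv so λ = h/(mv) ∝ 1/m.
λ_e/λ_A = m_A/m_e = 1.858 × 10⁻²⁵/9.109 × 10⁻³¹ = 2.04 × 10⁵.

λ_e/λ_A = 2.04 × 10⁵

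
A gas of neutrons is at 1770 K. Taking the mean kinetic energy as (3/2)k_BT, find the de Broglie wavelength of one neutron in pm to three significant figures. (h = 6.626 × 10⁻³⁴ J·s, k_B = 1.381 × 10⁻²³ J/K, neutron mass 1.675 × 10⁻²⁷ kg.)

KE = (3/2)k_BT = 1.5 × 1.381 × 10⁻²³ × 1770 = 3.667 × 10⁻²⁰ J.
p = √(2mKE) = √(2 × 1.675 × 10⁻²⁷ × 3.667 × 10⁻²⁰) = 1.108 × 10⁻²³ kg·m/s.
λ = h/p = 5.98 × 10⁻¹¹ m = 59.8 pm.

λ = 59.8 pm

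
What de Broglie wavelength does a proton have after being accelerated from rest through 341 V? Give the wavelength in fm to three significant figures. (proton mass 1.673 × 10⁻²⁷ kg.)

λ = 1550 fm

KE = eV = 1.602 × 10⁻¹⁹ × 341.0 = 5.463 × 10⁻¹⁷ J.
p = √(2mKE) = √(2 × 1.673 × 10⁻²⁷ × 5.463 × 10⁻¹⁷) = 4.275 × 10⁻²² kg·m/s.
λ = h/p = 6.626 × 10⁻³⁴ / 4.275 × 10⁻²² = 1.55 × 10⁻¹² m = 1550 fm.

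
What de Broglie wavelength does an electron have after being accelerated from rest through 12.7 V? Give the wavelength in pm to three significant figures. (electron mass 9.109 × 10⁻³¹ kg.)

λ = 344 pm

KE = eV = 1.602 × 10⁻¹⁹ × 12.70 = 2.035 × 10⁻¹⁸ J.
p = √(2mKE) = √(2 × 9.109 × 10⁻³¹ × 2.035 × 10⁻¹⁸) = 1.925 × 10⁻²⁴ kg·m/s.
λ = h/p = 6.626 × 10⁻³⁴ / 1.925 × 10⁻²⁴ = 3.44 × 10⁻¹⁰ m = 344 pm.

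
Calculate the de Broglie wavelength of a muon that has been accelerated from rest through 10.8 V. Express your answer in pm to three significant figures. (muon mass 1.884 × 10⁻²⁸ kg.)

λ = 26.0 pm

KE = eV = 1.602 × 10⁻¹⁹ × 10.80 = 1.730 × 10⁻¹⁸ J.
p = √(2mKE) = √(2 × 1.884 × 10⁻²⁸ × 1.730 × 10⁻¹⁸) = 2.553 × 10⁻²³ kg·m/s.
λ = h/p = 6.626 × 10⁻³⁴ / 2.553 × 10⁻²³ = 2.60 × 10⁻¹¹ m = 26.0 pm.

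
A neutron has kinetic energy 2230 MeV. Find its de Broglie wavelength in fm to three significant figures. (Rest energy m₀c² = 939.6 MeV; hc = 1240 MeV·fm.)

Total energy E = KE + m₀c² = 2230 + 939.6 = 3169.6 MeV.
(pc)² = E² − (m₀c²)² = (3169.6)² − (939.6)² = 9.164 × 10⁶ MeV², so pc = 3027 MeV.
λ = hc/(pc) = 1240 MeV·fm / 3027 MeV = 0.410 fm.

λ = 0.410 fm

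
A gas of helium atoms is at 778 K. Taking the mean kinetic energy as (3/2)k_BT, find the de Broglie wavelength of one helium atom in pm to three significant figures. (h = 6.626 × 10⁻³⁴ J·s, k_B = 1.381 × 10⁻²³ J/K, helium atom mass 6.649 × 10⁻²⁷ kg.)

λ = 45.3 pm

KE = (3/2)k_BT = 1.5 × 1.381 × 10⁻²³ × 778 = 1.612 × 10⁻²⁰ J.
p = √(2mKE) = √(2 × 6.649 × 10⁻²⁷ × 1.612 × 10⁻²⁰) = 1.464 × 10⁻²³ kg·m/s.
λ = h/p = 4.53 × 10⁻¹¹ m = 45.3 pm.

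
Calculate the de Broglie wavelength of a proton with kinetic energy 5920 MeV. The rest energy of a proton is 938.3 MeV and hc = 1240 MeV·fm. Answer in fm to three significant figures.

Total energy E = KE + m₀c² = 5920 + 938.3 = 6858.3 MeV.
(pc)² = E² − (m₀c²)² = (6858.3)² − (938.3)² = 4.616 × 10⁷ MeV², so pc = 6794 MeV.
λ = hc/(pc) = 1240 MeV·fm / 6794 MeV = 0.183 fm.

λ = 0.183 fm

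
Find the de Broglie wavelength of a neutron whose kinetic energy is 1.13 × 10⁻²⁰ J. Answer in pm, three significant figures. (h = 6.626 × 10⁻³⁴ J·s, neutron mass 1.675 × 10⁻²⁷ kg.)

λ = 108 pm

p = √(2mKE) = √(2 × 1.675 × 10⁻²⁷ × 1.130 × 10⁻²⁰) = 6.153 × 10⁻²⁴ kg·m/s.
λ = h/p = 6.626 × 10⁻³⁴ / 6.153 × 10⁻²⁴ = 1.08 × 10⁻¹⁰ m = 108 pm.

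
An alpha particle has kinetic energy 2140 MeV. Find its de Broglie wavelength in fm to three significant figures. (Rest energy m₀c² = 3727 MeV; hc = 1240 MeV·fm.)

Total energy E = KE + m₀c² = 2140 + 3727 = 5867 MeV.
(pc)² = E² − (m₀c²)² = (5867)² − (3727)² = 2.053 × 10⁷ MeV², so pc = 4531 MeV.
λ = hc/(pc) = 1240 MeV·fm / 4531 MeV = 0.274 fm.

λ = 0.274 fm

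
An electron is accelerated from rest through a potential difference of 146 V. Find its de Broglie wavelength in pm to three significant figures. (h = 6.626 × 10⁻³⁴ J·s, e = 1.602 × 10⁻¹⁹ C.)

KE = eV = 1.602 × 10⁻¹⁹ × 146.0 = 2.339 × 10⁻¹⁷ J.
p = √(2mKE) = √(2 × 9.109 × 10⁻³¹ × 2.339 × 10⁻¹⁷) = 6.528 × 10⁻²⁴ kg·m/s.
λ = h/p = 6.626 × 10⁻³⁴ / 6.528 × 10⁻²⁴ = 1.02 × 10⁻¹⁰ m = 102 pm.

λ = 102 pm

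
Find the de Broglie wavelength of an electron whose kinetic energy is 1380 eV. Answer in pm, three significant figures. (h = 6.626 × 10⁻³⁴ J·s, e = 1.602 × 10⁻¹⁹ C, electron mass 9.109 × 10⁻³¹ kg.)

λ = 33.0 pm

KE = 1380 eV = 2.211 × 10⁻¹⁶ J.
p = √(2mKE) = √(2 × 9.109 × 10⁻³¹ × 2.211 × 10⁻¹⁶) = 2.007 × 10⁻²³ kg·m/s.
λ = h/p = 6.626 × 10⁻³⁴ / 2.007 × 10⁻²³ = 3.30 × 10⁻¹¹ m = 33.0 pm.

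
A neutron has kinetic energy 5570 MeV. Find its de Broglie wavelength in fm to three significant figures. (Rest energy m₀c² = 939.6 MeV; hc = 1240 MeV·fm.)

Total energy E = KE + m₀c² = 5570 + 939.6 = 6509.6 MeV.
(pc)² = E² − (m₀c²)² = (6509.6)² − (939.6)² = 4.149 × 10⁷ MeV², so pc = 6441 MeV.
λ = hc/(pc) = 1240 MeV·fm / 6441 MeV = 0.193 fm.

λ = 0.193 fm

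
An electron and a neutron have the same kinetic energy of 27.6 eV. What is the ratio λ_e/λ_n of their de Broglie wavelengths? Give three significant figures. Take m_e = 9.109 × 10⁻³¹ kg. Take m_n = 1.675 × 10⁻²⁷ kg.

λ_e/λ_n = 42.9

At fixed KE, p = √(2mKE) so λ = h/p ∝ 1/√m.
λ_e/λ_n = √(m_n/m_e) = √(1.675 × 10⁻²⁷/9.109 × 10⁻³¹) = √(1839) = 42.9.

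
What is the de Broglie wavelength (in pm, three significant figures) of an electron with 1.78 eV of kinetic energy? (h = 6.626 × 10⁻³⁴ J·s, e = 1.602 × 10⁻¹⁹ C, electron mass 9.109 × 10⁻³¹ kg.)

KE = 1.78 eV = 2.852 × 10⁻¹⁹ J.
p = √(2mKE) = √(2 × 9.109 × 10⁻³¹ × 2.852 × 10⁻¹⁹) = 7.208 × 10⁻²⁵ kg·m/s.
λ = h/p = 6.626 × 10⁻³⁴ / 7.208 × 10⁻²⁵ = 9.19 × 10⁻¹⁰ m = 919 pm.

λ = 919 pm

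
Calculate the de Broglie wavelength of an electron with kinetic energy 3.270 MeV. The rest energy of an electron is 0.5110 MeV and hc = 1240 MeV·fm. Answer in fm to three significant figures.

λ = 331 fm

Total energy E = KE + m₀c² = 3.270 + 0.5110 = 3.7810 MeV.
(pc)² = E² − (m₀c²)² = (3.7810)² − (0.5110)² = 14.03 MeV², so pc = 3.746 MeV.
λ = hc/(pc) = 1240 MeV·fm / 3.746 MeV = 331 fm.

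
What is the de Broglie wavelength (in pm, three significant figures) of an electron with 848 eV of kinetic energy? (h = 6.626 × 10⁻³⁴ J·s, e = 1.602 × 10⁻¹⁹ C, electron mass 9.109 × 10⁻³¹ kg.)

KE = 848 eV = 1.358 × 10⁻¹⁶ J.
p = √(2mKE) = √(2 × 9.109 × 10⁻³¹ × 1.358 × 10⁻¹⁶) = 1.573 × 10⁻²³ kg·m/s.
λ = h/p = 6.626 × 10⁻³⁴ / 1.573 × 10⁻²³ = 4.21 × 10⁻¹¹ m = 42.1 pm.

λ = 42.1 pm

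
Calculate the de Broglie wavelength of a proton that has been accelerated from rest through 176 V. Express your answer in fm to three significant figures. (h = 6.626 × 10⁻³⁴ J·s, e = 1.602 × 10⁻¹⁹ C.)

λ = 2160 fm

KE = eV = 1.602 × 10⁻¹⁹ × 176.0 = 2.820 × 10⁻¹⁷ J.
p = √(2mKE) = √(2 × 1.673 × 10⁻²⁷ × 2.820 × 10⁻¹⁷) = 3.072 × 10⁻²² kg·m/s.
λ = h/p = 6.626 × 10⁻³⁴ / 3.072 × 10⁻²² = 2.16 × 10⁻¹² m = 2160 fm.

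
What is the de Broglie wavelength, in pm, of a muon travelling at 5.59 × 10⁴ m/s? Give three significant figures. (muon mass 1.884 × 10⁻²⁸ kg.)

λ = 62.9 pm

p = mv = 1.884 × 10⁻²⁸ × 5.59 × 10⁴ = 1.053 × 10⁻²³ kg·m/s.
λ = h/p = 6.626 × 10⁻³⁴ / 1.053 × 10⁻²³ = 6.29 × 10⁻¹¹ m = 62.9 pm.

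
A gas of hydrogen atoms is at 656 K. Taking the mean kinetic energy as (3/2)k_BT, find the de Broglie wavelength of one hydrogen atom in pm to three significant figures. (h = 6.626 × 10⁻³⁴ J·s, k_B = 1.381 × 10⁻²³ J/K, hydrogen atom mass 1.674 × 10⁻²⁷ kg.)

λ = 98.2 pm

KE = (3/2)k_BT = 1.5 × 1.381 × 10⁻²³ × 656 = 1.359 × 10⁻²⁰ J.
p = √(2mKE) = √(2 × 1.674 × 10⁻²⁷ × 1.359 × 10⁻²⁰) = 6.745 × 10⁻²⁴ kg·m/s.
λ = h/p = 9.82 × 10⁻¹¹ m = 98.2 pm.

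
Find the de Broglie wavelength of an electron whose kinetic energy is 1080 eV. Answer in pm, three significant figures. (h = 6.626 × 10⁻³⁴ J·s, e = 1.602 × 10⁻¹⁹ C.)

λ = 37.3 pm

KE = 1080 eV = 1.730 × 10⁻¹⁶ J.
p = √(2mKE) = √(2 × 9.109 × 10⁻³¹ × 1.730 × 10⁻¹⁶) = 1.775 × 10⁻²³ kg·m/s.
λ = h/p = 6.626 × 10⁻³⁴ / 1.775 × 10⁻²³ = 3.73 × 10⁻¹¹ m = 37.3 pm.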